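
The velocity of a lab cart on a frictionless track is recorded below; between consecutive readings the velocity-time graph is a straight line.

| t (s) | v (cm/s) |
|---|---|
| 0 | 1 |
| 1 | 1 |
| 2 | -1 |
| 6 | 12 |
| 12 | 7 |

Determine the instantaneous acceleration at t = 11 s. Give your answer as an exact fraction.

Acceleration is the slope of the v-t graph on 6–12 s: (7 − 12)/(12 − 6) = -5/6 cm/s².

-5/6 cm/s²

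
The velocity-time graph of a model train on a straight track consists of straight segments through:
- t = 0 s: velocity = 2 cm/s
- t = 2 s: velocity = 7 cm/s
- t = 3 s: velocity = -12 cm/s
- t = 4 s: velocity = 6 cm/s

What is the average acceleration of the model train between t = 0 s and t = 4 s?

1 cm/s²

Average acceleration = Δv/Δt = (6 − 2)/(4 − 0) = 1 cm/s².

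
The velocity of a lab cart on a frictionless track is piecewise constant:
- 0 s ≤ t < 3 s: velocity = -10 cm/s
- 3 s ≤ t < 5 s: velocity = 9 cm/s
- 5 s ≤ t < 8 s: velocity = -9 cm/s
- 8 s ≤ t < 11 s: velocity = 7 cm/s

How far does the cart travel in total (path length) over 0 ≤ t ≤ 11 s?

Distance (not displacement) is the total path length: add the absolute areas under v-t.
0–3 s: |-10| × 3 = 30 cm
3–5 s: |9| × 2 = 18 cm
5–8 s: |-9| × 3 = 27 cm
8–11 s: |7| × 3 = 21 cm
Total distance = 96 cm

96 cm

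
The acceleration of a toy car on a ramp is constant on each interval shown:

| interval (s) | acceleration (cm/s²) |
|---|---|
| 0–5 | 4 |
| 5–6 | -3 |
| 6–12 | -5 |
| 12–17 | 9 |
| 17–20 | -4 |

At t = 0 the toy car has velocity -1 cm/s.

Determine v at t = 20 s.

19 cm/s

Δv equals the area under the a-t graph; then v = v₀ + Δv.
0–5 s: 4 × 5 = 20 cm/s
5–6 s: -3 × 1 = -3 cm/s
6–12 s: -5 × 6 = -30 cm/s
12–17 s: 9 × 5 = 45 cm/s
17–20 s: -4 × 3 = -12 cm/s
Δv = 20 cm/s, so v(20) = -1 + (20) = 19 cm/s.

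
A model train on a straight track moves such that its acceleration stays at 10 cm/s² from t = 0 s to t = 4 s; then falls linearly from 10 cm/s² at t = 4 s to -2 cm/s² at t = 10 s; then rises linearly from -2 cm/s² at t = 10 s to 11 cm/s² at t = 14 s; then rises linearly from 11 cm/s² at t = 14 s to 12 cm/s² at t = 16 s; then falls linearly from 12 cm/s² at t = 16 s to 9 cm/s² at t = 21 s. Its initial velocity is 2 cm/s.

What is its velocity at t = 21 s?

159.5 cm/s

Δv equals the area under the a-t graph; then v = v₀ + Δv.
0–4 s: 10 × 4 = 40 cm/s
4–10 s: ½(10 + -2)(6) = 24 cm/s
10–14 s: ½(-2 + 11)(4) = 18 cm/s
14–16 s: ½(11 + 12)(2) = 23 cm/s
16–21 s: ½(12 + 9)(5) = 52.5 cm/s
Δv = 157.5 cm/s, so v(21) = 2 + (157.5) = 159.5 cm/s.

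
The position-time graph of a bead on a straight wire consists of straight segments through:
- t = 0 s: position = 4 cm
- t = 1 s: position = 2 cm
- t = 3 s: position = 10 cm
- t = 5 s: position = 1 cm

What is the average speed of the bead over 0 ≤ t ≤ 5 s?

3.8 cm/s

Average speed = (total path length)/(elapsed time); on a piecewise-linear x-t graph the path length is Σ|Δx|.
0–1 s: |Δx| = |2 − 4| = 2 cm
1–3 s: |Δx| = |10 − 2| = 8 cm
3–5 s: |Δx| = |1 − 10| = 9 cm
Total path = 19 cm; average speed = 19/5 = 3.8 cm/s.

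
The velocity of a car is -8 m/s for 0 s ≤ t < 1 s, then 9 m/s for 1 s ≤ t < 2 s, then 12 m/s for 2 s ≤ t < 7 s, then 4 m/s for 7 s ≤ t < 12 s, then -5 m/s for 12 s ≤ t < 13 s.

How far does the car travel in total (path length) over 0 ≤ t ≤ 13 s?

Total distance travelled is ∫|v| dt — sum the magnitudes of each area piece.
0–1 s: |-8| × 1 = 8 m
1–2 s: |9| × 1 = 9 m
2–7 s: |12| × 5 = 60 m
7–12 s: |4| × 5 = 20 m
12–13 s: |-5| × 1 = 5 m
Total distance = 102 m

102 m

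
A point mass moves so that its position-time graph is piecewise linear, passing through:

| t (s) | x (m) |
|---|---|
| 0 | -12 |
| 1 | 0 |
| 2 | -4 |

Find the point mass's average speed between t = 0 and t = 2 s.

Average speed = (total path length)/(elapsed time); on a piecewise-linear x-t graph the path length is Σ|Δx|.
0–1 s: |Δx| = |0 − -12| = 12 m
1–2 s: |Δx| = |-4 − 0| = 4 m
Total path = 16 m; average speed = 16/2 = 8 m/s.

8 m/s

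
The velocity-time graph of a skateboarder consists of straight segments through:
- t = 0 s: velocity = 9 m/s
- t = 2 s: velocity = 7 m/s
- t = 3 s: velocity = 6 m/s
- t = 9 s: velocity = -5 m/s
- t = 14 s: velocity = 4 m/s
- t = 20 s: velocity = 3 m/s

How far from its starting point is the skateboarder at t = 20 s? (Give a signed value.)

Net displacement equals the area under the velocity-time graph (areas below the axis count negative).
0–2 s: ½(9 + 7)(2) = 16 m
2–3 s: ½(7 + 6)(1) = 6.5 m
3–9 s: ½(6 + -5)(6) = 3 m
9–14 s: ½(-5 + 4)(5) = -2.5 m
14–20 s: ½(4 + 3)(6) = 21 m
Net displacement = 44 m

44 m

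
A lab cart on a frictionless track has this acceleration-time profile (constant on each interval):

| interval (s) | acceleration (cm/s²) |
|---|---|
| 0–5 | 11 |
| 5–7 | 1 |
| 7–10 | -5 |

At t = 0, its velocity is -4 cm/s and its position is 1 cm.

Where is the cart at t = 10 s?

359 cm

On each constant-a segment, Δv = aΔt and Δx = v₀Δt + ½aΔt²; chain segment to segment.
0–5 s: v starts -4 cm/s; Δx = -4·5 + ½·11·5² = 117.5 cm; v ends 51 cm/s.
5–7 s: v starts 51 cm/s; Δx = 51·2 + ½·1·2² = 104 cm; v ends 53 cm/s.
7–10 s: v starts 53 cm/s; Δx = 53·3 + ½·-5·3² = 136.5 cm; v ends 38 cm/s.
x(10) = 1 + Σ Δx = 359 cm.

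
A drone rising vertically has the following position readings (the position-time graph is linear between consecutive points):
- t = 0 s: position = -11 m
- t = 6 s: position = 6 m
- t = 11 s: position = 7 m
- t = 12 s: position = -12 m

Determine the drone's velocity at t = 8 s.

0.2 m/s

Velocity is the slope of the x-t graph on 6–11 s: (7 − 6)/(11 − 6) = 0.2 m/s.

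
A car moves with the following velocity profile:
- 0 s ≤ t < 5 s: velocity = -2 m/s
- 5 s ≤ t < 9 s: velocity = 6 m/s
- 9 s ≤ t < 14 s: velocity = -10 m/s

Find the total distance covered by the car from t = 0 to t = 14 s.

Total distance travelled is ∫|v| dt — sum the magnitudes of each area piece.
0–5 s: |-2| × 5 = 10 m
5–9 s: |6| × 4 = 24 m
9–14 s: |-10| × 5 = 50 m
Total distance = 84 m

84 m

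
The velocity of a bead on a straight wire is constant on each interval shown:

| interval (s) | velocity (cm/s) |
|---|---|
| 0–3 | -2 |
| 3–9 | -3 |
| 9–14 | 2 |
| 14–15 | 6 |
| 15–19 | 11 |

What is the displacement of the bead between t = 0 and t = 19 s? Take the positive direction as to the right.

36 cm

Net displacement equals the area under the velocity-time graph (areas below the axis count negative).
0–3 s: -2 × 3 = -6 cm
3–9 s: -3 × 6 = -18 cm
9–14 s: 2 × 5 = 10 cm
14–15 s: 6 × 1 = 6 cm
15–19 s: 11 × 4 = 44 cm
Net displacement = 36 cm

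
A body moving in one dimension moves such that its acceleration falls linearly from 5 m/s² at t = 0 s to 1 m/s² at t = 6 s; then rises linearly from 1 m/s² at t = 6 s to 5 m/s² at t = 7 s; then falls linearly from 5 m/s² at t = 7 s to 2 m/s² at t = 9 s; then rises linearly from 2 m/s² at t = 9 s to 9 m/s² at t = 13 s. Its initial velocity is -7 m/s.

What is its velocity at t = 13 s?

43 m/s

Δv equals the area under the a-t graph; then v = v₀ + Δv.
0–6 s: ½(5 + 1)(6) = 18 m/s
6–7 s: ½(1 + 5)(1) = 3 m/s
7–9 s: ½(5 + 2)(2) = 7 m/s
9–13 s: ½(2 + 9)(4) = 22 m/s
Δv = 50 m/s, so v(13) = -7 + (50) = 43 m/s.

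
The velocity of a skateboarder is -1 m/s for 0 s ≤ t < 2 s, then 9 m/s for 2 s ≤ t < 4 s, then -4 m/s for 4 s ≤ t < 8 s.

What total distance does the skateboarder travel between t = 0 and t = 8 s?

Total distance travelled is ∫|v| dt — sum the magnitudes of each area piece.
0–2 s: |-1| × 2 = 2 m
2–4 s: |9| × 2 = 18 m
4–8 s: |-4| × 4 = 16 m
Total distance = 36 m

36 m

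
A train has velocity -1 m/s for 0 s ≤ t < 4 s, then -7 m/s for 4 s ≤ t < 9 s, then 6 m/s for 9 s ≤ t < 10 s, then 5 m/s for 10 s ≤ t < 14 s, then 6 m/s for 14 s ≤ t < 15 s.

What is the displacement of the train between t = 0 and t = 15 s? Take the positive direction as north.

-7 m

Displacement is the signed area under the v-t curve.
0–4 s: -1 × 4 = -4 m
4–9 s: -7 × 5 = -35 m
9–10 s: 6 × 1 = 6 m
10–14 s: 5 × 4 = 20 m
14–15 s: 6 × 1 = 6 m
Net displacement = -7 m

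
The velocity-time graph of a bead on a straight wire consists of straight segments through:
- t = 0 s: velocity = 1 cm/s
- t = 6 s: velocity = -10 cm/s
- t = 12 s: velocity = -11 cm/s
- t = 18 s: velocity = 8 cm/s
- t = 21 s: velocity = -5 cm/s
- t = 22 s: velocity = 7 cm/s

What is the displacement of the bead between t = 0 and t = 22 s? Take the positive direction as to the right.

-93.5 cm

Displacement is the signed area under the v-t curve.
0–6 s: ½(1 + -10)(6) = -27 cm
6–12 s: ½(-10 + -11)(6) = -63 cm
12–18 s: ½(-11 + 8)(6) = -9 cm
18–21 s: ½(8 + -5)(3) = 4.5 cm
21–22 s: ½(-5 + 7)(1) = 1 cm
Net displacement = -93.5 cm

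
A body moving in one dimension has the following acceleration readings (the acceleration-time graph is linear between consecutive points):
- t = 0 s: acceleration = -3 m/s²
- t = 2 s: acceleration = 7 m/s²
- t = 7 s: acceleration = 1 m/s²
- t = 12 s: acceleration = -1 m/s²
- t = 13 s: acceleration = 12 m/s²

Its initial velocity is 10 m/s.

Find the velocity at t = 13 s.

Δv equals the area under the a-t graph; then v = v₀ + Δv.
0–2 s: ½(-3 + 7)(2) = 4 m/s
2–7 s: ½(7 + 1)(5) = 20 m/s
7–12 s: ½(1 + -1)(5) = 0 m/s
12–13 s: ½(-1 + 12)(1) = 5.5 m/s
Δv = 29.5 m/s, so v(13) = 10 + (29.5) = 39.5 m/s.

39.5 m/s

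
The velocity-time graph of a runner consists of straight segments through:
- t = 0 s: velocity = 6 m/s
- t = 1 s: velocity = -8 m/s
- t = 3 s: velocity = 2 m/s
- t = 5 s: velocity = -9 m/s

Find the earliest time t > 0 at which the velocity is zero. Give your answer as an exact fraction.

v changes sign on 0–1 s (from 6 to -8); the graph is linear there, so v = 0 at t = 0 + (-6)·(1 − 0)/(-8 − 6) = 3/7 s.

t = 3/7 s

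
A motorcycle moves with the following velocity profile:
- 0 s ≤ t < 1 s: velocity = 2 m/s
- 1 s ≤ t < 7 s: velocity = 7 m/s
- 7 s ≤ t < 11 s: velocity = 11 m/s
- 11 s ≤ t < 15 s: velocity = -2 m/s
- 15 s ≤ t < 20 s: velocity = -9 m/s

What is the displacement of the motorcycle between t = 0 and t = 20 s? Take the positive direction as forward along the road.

35 m

Displacement is the signed area under the v-t curve.
0–1 s: 2 × 1 = 2 m
1–7 s: 7 × 6 = 42 m
7–11 s: 11 × 4 = 44 m
11–15 s: -2 × 4 = -8 m
15–20 s: -9 × 5 = -45 m
Net displacement = 35 m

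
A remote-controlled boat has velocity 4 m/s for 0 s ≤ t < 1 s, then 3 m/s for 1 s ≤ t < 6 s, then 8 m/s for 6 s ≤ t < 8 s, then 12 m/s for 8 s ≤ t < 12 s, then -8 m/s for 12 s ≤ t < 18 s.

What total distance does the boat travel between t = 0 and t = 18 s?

131 m

Total distance travelled is ∫|v| dt — sum the magnitudes of each area piece.
0–1 s: |4| × 1 = 4 m
1–6 s: |3| × 5 = 15 m
6–8 s: |8| × 2 = 16 m
8–12 s: |12| × 4 = 48 m
12–18 s: |-8| × 6 = 48 m
Total distance = 131 m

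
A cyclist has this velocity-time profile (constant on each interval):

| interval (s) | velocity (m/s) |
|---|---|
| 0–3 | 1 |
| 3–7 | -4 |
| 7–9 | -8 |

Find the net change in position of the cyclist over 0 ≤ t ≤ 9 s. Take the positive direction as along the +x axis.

Displacement is the signed area under the v-t curve.
0–3 s: 1 × 3 = 3 m
3–7 s: -4 × 4 = -16 m
7–9 s: -8 × 2 = -16 m
Net displacement = -29 m

-29 m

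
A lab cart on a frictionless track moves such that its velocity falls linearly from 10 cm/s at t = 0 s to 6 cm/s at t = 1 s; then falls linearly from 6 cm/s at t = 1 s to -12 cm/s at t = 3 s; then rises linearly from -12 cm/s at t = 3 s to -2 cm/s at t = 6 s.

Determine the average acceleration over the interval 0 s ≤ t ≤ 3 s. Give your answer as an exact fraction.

-22/3 cm/s²

Average acceleration = Δv/Δt = (-12 − 10)/(3 − 0) = -22/3 cm/s².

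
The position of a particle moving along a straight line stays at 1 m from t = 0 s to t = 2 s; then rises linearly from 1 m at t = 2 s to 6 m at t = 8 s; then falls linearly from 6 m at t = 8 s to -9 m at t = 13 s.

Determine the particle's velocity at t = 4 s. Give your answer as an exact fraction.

Velocity is the slope of the x-t graph on 2–8 s: (6 − 1)/(8 − 2) = 5/6 m/s.

5/6 m/s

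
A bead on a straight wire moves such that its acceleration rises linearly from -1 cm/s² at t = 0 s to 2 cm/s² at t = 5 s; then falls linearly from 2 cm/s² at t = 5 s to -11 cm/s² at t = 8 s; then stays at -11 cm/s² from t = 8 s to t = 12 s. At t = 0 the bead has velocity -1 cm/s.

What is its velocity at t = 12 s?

-56 cm/s

Δv equals the area under the a-t graph; then v = v₀ + Δv.
0–5 s: ½(-1 + 2)(5) = 2.5 cm/s
5–8 s: ½(2 + -11)(3) = -13.5 cm/s
8–12 s: -11 × 4 = -44 cm/s
Δv = -55 cm/s, so v(12) = -1 + (-55) = -56 cm/s.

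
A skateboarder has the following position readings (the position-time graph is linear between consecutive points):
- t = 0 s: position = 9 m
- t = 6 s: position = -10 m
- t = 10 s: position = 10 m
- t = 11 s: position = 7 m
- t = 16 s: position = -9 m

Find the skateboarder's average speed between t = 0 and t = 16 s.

Average speed = (total path length)/(elapsed time); on a piecewise-linear x-t graph the path length is Σ|Δx|.
0–6 s: |Δx| = |-10 − 9| = 19 m
6–10 s: |Δx| = |10 − -10| = 20 m
10–11 s: |Δx| = |7 − 10| = 3 m
11–16 s: |Δx| = |-9 − 7| = 16 m
Total path = 58 m; average speed = 58/16 = 3.625 m/s.

3.625 m/s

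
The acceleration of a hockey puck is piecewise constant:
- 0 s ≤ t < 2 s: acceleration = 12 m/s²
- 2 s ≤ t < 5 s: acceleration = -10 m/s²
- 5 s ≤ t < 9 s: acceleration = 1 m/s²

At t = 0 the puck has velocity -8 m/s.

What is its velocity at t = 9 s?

Δv equals the area under the a-t graph; then v = v₀ + Δv.
0–2 s: 12 × 2 = 24 m/s
2–5 s: -10 × 3 = -30 m/s
5–9 s: 1 × 4 = 4 m/s
Δv = -2 m/s, so v(9) = -8 + (-2) = -10 m/s.

-10 m/s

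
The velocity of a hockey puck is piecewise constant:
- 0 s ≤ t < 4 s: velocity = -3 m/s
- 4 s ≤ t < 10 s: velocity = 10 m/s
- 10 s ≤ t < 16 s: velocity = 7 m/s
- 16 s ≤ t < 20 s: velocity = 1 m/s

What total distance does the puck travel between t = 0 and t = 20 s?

118 m

Distance (not displacement) is the total path length: add the absolute areas under v-t.
0–4 s: |-3| × 4 = 12 m
4–10 s: |10| × 6 = 60 m
10–16 s: |7| × 6 = 42 m
16–20 s: |1| × 4 = 4 m
Total distance = 118 m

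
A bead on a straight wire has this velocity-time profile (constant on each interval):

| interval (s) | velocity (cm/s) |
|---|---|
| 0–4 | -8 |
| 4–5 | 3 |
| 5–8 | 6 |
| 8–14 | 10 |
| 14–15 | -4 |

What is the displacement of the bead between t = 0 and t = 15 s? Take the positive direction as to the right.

Displacement is the signed area under the v-t curve.
0–4 s: -8 × 4 = -32 cm
4–5 s: 3 × 1 = 3 cm
5–8 s: 6 × 3 = 18 cm
8–14 s: 10 × 6 = 60 cm
14–15 s: -4 × 1 = -4 cm
Net displacement = 45 cm

45 cm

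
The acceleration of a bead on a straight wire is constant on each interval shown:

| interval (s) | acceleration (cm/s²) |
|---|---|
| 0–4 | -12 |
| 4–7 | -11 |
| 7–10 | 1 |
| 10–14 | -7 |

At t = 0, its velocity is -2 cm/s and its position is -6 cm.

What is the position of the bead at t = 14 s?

-930 cm

On each constant-a segment, Δv = aΔt and Δx = v₀Δt + ½aΔt²; chain segment to segment.
0–4 s: v starts -2 cm/s; Δx = -2·4 + ½·-12·4² = -104 cm; v ends -50 cm/s.
4–7 s: v starts -50 cm/s; Δx = -50·3 + ½·-11·3² = -199.5 cm; v ends -83 cm/s.
7–10 s: v starts -83 cm/s; Δx = -83·3 + ½·1·3² = -244.5 cm; v ends -80 cm/s.
10–14 s: v starts -80 cm/s; Δx = -80·4 + ½·-7·4² = -376 cm; v ends -108 cm/s.
x(14) = -6 + Σ Δx = -930 cm.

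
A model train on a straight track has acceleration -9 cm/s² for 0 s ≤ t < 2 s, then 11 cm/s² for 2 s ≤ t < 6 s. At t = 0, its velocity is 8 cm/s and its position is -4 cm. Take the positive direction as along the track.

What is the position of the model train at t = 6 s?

42 cm

On each constant-a segment, Δv = aΔt and Δx = v₀Δt + ½aΔt²; chain segment to segment.
0–2 s: v starts 8 cm/s; Δx = 8·2 + ½·-9·2² = -2 cm; v ends -10 cm/s.
2–6 s: v starts -10 cm/s; Δx = -10·4 + ½·11·4² = 48 cm; v ends 34 cm/s.
x(6) = -4 + Σ Δx = 42 cm.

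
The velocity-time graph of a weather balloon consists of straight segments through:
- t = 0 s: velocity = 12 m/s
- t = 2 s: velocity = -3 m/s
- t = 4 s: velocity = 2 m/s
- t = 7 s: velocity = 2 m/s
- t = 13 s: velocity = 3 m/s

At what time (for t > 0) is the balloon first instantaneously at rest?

v changes sign on 0–2 s (from 12 to -3); the graph is linear there, so v = 0 at t = 0 + (-12)·(2 − 0)/(-3 − 12) = 1.6 s.

t = 1.6 s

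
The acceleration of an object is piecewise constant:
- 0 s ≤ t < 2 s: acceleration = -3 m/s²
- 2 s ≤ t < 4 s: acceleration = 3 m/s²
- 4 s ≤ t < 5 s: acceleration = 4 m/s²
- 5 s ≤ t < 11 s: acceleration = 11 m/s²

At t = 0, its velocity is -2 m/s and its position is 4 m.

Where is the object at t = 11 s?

On each constant-a segment, Δv = aΔt and Δx = v₀Δt + ½aΔt²; chain segment to segment.
0–2 s: v starts -2 m/s; Δx = -2·2 + ½·-3·2² = -10 m; v ends -8 m/s.
2–4 s: v starts -8 m/s; Δx = -8·2 + ½·3·2² = -10 m; v ends -2 m/s.
4–5 s: v starts -2 m/s; Δx = -2·1 + ½·4·1² = 0 m; v ends 2 m/s.
5–11 s: v starts 2 m/s; Δx = 2·6 + ½·11·6² = 210 m; v ends 68 m/s.
x(11) = 4 + Σ Δx = 194 m.

194 m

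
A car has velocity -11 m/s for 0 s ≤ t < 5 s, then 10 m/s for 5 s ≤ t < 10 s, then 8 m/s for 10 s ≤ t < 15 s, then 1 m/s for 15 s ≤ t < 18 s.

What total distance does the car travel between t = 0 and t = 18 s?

148 m

Total distance travelled is ∫|v| dt — sum the magnitudes of each area piece.
0–5 s: |-11| × 5 = 55 m
5–10 s: |10| × 5 = 50 m
10–15 s: |8| × 5 = 40 m
15–18 s: |1| × 3 = 3 m
Total distance = 148 m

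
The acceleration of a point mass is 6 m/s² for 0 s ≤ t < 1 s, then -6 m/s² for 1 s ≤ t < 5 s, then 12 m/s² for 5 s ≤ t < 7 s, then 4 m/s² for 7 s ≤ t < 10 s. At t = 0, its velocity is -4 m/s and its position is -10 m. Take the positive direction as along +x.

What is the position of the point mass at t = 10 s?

On each constant-a segment, Δv = aΔt and Δx = v₀Δt + ½aΔt²; chain segment to segment.
0–1 s: v starts -4 m/s; Δx = -4·1 + ½·6·1² = -1 m; v ends 2 m/s.
1–5 s: v starts 2 m/s; Δx = 2·4 + ½·-6·4² = -40 m; v ends -22 m/s.
5–7 s: v starts -22 m/s; Δx = -22·2 + ½·12·2² = -20 m; v ends 2 m/s.
7–10 s: v starts 2 m/s; Δx = 2·3 + ½·4·3² = 24 m; v ends 14 m/s.
x(10) = -10 + Σ Δx = -47 m.

-47 m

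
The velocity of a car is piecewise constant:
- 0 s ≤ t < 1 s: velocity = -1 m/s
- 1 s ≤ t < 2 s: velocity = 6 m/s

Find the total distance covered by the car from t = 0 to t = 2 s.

7 m

Distance (not displacement) is the total path length: add the absolute areas under v-t.
0–1 s: |-1| × 1 = 1 m
1–2 s: |6| × 1 = 6 m
Total distance = 7 m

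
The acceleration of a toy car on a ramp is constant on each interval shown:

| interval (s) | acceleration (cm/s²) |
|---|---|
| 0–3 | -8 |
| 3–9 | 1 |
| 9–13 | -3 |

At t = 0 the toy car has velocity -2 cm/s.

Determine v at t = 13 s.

Δv equals the area under the a-t graph; then v = v₀ + Δv.
0–3 s: -8 × 3 = -24 cm/s
3–9 s: 1 × 6 = 6 cm/s
9–13 s: -3 × 4 = -12 cm/s
Δv = -30 cm/s, so v(13) = -2 + (-30) = -32 cm/s.

-32 cm/s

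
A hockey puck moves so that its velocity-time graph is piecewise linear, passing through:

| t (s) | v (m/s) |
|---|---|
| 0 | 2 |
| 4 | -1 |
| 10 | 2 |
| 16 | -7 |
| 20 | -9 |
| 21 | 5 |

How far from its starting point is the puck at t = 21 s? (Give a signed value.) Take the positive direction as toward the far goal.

Net displacement equals the area under the velocity-time graph (areas below the axis count negative).
0–4 s: ½(2 + -1)(4) = 2 m
4–10 s: ½(-1 + 2)(6) = 3 m
10–16 s: ½(2 + -7)(6) = -15 m
16–20 s: ½(-7 + -9)(4) = -32 m
20–21 s: ½(-9 + 5)(1) = -2 m
Net displacement = -44 m

-44 m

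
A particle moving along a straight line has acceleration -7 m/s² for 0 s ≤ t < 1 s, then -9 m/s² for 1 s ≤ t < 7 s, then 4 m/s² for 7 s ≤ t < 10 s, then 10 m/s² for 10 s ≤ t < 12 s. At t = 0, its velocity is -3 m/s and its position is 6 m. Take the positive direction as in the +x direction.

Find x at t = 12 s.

On each constant-a segment, Δv = aΔt and Δx = v₀Δt + ½aΔt²; chain segment to segment.
0–1 s: v starts -3 m/s; Δx = -3·1 + ½·-7·1² = -6.5 m; v ends -10 m/s.
1–7 s: v starts -10 m/s; Δx = -10·6 + ½·-9·6² = -222 m; v ends -64 m/s.
7–10 s: v starts -64 m/s; Δx = -64·3 + ½·4·3² = -174 m; v ends -52 m/s.
10–12 s: v starts -52 m/s; Δx = -52·2 + ½·10·2² = -84 m; v ends -32 m/s.
x(12) = 6 + Σ Δx = -480.5 m.

-480.5 m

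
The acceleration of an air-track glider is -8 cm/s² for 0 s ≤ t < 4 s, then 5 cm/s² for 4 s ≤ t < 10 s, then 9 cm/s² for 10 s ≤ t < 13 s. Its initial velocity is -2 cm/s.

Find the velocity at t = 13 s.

23 cm/s

Δv equals the area under the a-t graph; then v = v₀ + Δv.
0–4 s: -8 × 4 = -32 cm/s
4–10 s: 5 × 6 = 30 cm/s
10–13 s: 9 × 3 = 27 cm/s
Δv = 25 cm/s, so v(13) = -2 + (25) = 23 cm/s.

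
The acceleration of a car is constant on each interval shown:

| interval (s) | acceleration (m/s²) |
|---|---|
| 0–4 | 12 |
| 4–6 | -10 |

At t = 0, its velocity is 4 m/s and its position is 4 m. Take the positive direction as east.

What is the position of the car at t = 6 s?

200 m

On each constant-a segment, Δv = aΔt and Δx = v₀Δt + ½aΔt²; chain segment to segment.
0–4 s: v starts 4 m/s; Δx = 4·4 + ½·12·4² = 112 m; v ends 52 m/s.
4–6 s: v starts 52 m/s; Δx = 52·2 + ½·-10·2² = 84 m; v ends 32 m/s.
x(6) = 4 + Σ Δx = 200 m.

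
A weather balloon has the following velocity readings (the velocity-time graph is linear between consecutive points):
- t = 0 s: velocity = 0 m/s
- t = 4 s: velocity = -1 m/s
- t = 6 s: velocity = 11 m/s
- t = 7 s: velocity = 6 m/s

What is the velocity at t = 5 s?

On 4–6 s the graph is linear from -1 to 11 m/s: v(5) = -1 + (11 − -1)·(5 − 4)/(6 − 4) = 5 m/s.

5 m/s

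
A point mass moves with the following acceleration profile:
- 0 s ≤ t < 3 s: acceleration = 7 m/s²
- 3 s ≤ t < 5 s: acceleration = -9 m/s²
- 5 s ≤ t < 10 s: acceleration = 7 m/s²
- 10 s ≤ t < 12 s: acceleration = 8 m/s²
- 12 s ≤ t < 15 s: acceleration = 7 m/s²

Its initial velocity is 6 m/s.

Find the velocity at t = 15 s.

Δv equals the area under the a-t graph; then v = v₀ + Δv.
0–3 s: 7 × 3 = 21 m/s
3–5 s: -9 × 2 = -18 m/s
5–10 s: 7 × 5 = 35 m/s
10–12 s: 8 × 2 = 16 m/s
12–15 s: 7 × 3 = 21 m/s
Δv = 75 m/s, so v(15) = 6 + (75) = 81 m/s.

81 m/s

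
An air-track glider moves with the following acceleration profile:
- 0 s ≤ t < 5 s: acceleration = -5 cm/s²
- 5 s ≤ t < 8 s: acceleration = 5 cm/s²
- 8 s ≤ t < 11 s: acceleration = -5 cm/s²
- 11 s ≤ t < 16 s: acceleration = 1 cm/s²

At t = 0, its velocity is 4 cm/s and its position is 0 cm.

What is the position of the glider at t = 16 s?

-216 cm

On each constant-a segment, Δv = aΔt and Δx = v₀Δt + ½aΔt²; chain segment to segment.
0–5 s: v starts 4 cm/s; Δx = 4·5 + ½·-5·5² = -42.5 cm; v ends -21 cm/s.
5–8 s: v starts -21 cm/s; Δx = -21·3 + ½·5·3² = -40.5 cm; v ends -6 cm/s.
8–11 s: v starts -6 cm/s; Δx = -6·3 + ½·-5·3² = -40.5 cm; v ends -21 cm/s.
11–16 s: v starts -21 cm/s; Δx = -21·5 + ½·1·5² = -92.5 cm; v ends -16 cm/s.
x(16) = 0 + Σ Δx = -216 cm.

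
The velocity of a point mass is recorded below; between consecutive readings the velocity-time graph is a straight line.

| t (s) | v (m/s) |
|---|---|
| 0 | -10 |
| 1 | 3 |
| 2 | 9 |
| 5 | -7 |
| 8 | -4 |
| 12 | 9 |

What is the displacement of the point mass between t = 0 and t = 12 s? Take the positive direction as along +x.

Displacement is the signed area under the v-t curve.
0–1 s: ½(-10 + 3)(1) = -3.5 m
1–2 s: ½(3 + 9)(1) = 6 m
2–5 s: ½(9 + -7)(3) = 3 m
5–8 s: ½(-7 + -4)(3) = -16.5 m
8–12 s: ½(-4 + 9)(4) = 10 m
Net displacement = -1 m

-1 m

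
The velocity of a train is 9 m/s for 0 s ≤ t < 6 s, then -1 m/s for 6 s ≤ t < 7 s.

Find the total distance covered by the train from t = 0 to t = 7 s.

Distance (not displacement) is the total path length: add the absolute areas under v-t.
0–6 s: |9| × 6 = 54 m
6–7 s: |-1| × 1 = 1 m
Total distance = 55 m

55 m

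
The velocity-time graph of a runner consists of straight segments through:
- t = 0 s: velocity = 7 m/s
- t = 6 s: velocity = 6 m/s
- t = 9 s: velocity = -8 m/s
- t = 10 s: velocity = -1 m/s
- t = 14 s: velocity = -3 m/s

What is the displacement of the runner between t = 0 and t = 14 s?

23.5 m

Net displacement equals the area under the velocity-time graph (areas below the axis count negative).
0–6 s: ½(7 + 6)(6) = 39 m
6–9 s: ½(6 + -8)(3) = -3 m
9–10 s: ½(-8 + -1)(1) = -4.5 m
10–14 s: ½(-1 + -3)(4) = -8 m
Net displacement = 23.5 m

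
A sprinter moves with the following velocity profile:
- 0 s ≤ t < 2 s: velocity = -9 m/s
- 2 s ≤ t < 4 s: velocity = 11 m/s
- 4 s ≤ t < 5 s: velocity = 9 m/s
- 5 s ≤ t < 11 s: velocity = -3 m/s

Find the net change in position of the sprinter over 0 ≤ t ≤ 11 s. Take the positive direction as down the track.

Displacement is the signed area under the v-t curve.
0–2 s: -9 × 2 = -18 m
2–4 s: 11 × 2 = 22 m
4–5 s: 9 × 1 = 9 m
5–11 s: -3 × 6 = -18 m
Net displacement = -5 m

-5 m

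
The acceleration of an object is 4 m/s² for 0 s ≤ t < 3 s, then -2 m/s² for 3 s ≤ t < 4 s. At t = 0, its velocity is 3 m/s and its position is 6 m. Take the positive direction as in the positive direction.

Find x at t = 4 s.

On each constant-a segment, Δv = aΔt and Δx = v₀Δt + ½aΔt²; chain segment to segment.
0–3 s: v starts 3 m/s; Δx = 3·3 + ½·4·3² = 27 m; v ends 15 m/s.
3–4 s: v starts 15 m/s; Δx = 15·1 + ½·-2·1² = 14 m; v ends 13 m/s.
x(4) = 6 + Σ Δx = 47 m.

47 m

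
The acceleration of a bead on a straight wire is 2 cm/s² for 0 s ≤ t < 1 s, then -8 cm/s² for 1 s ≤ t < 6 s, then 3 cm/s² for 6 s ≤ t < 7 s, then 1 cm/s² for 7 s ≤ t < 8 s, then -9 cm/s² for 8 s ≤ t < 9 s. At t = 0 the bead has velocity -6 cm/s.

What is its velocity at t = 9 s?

Δv equals the area under the a-t graph; then v = v₀ + Δv.
0–1 s: 2 × 1 = 2 cm/s
1–6 s: -8 × 5 = -40 cm/s
6–7 s: 3 × 1 = 3 cm/s
7–8 s: 1 × 1 = 1 cm/s
8–9 s: -9 × 1 = -9 cm/s
Δv = -43 cm/s, so v(9) = -6 + (-43) = -49 cm/s.

-49 cm/s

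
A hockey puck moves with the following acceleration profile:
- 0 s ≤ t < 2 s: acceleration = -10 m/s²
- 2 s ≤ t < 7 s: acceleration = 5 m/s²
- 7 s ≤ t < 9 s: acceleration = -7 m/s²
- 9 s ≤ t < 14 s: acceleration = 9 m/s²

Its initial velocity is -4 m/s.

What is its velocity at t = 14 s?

Δv equals the area under the a-t graph; then v = v₀ + Δv.
0–2 s: -10 × 2 = -20 m/s
2–7 s: 5 × 5 = 25 m/s
7–9 s: -7 × 2 = -14 m/s
9–14 s: 9 × 5 = 45 m/s
Δv = 36 m/s, so v(14) = -4 + (36) = 32 m/s.

32 m/s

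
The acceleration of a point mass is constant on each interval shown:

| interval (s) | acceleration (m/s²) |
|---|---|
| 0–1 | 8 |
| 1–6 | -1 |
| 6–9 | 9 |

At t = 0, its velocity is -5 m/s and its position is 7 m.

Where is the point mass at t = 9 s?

On each constant-a segment, Δv = aΔt and Δx = v₀Δt + ½aΔt²; chain segment to segment.
0–1 s: v starts -5 m/s; Δx = -5·1 + ½·8·1² = -1 m; v ends 3 m/s.
1–6 s: v starts 3 m/s; Δx = 3·5 + ½·-1·5² = 2.5 m; v ends -2 m/s.
6–9 s: v starts -2 m/s; Δx = -2·3 + ½·9·3² = 34.5 m; v ends 25 m/s.
x(9) = 7 + Σ Δx = 43 m.

43 m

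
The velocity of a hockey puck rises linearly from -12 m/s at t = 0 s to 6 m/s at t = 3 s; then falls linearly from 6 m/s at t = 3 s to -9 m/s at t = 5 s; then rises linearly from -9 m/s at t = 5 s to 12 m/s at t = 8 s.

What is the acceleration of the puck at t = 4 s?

-7.5 m/s²

Acceleration is the slope of the v-t graph on 3–5 s: (-9 − 6)/(5 − 3) = -7.5 m/s².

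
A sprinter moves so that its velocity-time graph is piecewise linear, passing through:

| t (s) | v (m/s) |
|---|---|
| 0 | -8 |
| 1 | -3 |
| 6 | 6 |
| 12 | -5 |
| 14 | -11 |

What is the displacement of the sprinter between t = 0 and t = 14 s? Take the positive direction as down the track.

-11 m

Net displacement equals the area under the velocity-time graph (areas below the axis count negative).
0–1 s: ½(-8 + -3)(1) = -5.5 m
1–6 s: ½(-3 + 6)(5) = 7.5 m
6–12 s: ½(6 + -5)(6) = 3 m
12–14 s: ½(-5 + -11)(2) = -16 m
Net displacement = -11 m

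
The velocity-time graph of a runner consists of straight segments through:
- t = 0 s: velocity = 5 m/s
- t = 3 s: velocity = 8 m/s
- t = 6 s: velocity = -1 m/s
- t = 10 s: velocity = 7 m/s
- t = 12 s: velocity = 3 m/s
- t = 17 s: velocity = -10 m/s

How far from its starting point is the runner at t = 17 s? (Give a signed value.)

34.5 m

Displacement is the signed area under the v-t curve.
0–3 s: ½(5 + 8)(3) = 19.5 m
3–6 s: ½(8 + -1)(3) = 10.5 m
6–10 s: ½(-1 + 7)(4) = 12 m
10–12 s: ½(7 + 3)(2) = 10 m
12–17 s: ½(3 + -10)(5) = -17.5 m
Net displacement = 34.5 m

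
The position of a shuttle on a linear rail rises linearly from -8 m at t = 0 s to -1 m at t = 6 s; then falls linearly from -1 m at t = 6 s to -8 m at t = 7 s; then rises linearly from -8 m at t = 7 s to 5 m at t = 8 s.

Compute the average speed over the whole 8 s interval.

Average speed = (total path length)/(elapsed time); on a piecewise-linear x-t graph the path length is Σ|Δx|.
0–6 s: |Δx| = |-1 − -8| = 7 m
6–7 s: |Δx| = |-8 − -1| = 7 m
7–8 s: |Δx| = |5 − -8| = 13 m
Total path = 27 m; average speed = 27/8 = 3.375 m/s.

3.375 m/s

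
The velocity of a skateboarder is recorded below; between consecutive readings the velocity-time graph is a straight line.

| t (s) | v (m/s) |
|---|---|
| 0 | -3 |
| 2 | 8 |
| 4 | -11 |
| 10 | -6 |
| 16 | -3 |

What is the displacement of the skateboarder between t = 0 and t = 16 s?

-76 m

Net displacement equals the area under the velocity-time graph (areas below the axis count negative).
0–2 s: ½(-3 + 8)(2) = 5 m
2–4 s: ½(8 + -11)(2) = -3 m
4–10 s: ½(-11 + -6)(6) = -51 m
10–16 s: ½(-6 + -3)(6) = -27 m
Net displacement = -76 m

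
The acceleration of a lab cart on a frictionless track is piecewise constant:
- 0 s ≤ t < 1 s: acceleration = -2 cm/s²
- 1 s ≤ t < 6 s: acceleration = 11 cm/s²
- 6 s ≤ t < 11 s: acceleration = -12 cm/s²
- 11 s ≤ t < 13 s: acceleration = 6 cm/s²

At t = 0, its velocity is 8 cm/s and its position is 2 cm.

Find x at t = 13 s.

On each constant-a segment, Δv = aΔt and Δx = v₀Δt + ½aΔt²; chain segment to segment.
0–1 s: v starts 8 cm/s; Δx = 8·1 + ½·-2·1² = 7 cm; v ends 6 cm/s.
1–6 s: v starts 6 cm/s; Δx = 6·5 + ½·11·5² = 167.5 cm; v ends 61 cm/s.
6–11 s: v starts 61 cm/s; Δx = 61·5 + ½·-12·5² = 155 cm; v ends 1 cm/s.
11–13 s: v starts 1 cm/s; Δx = 1·2 + ½·6·2² = 14 cm; v ends 13 cm/s.
x(13) = 2 + Σ Δx = 345.5 cm.

345.5 cm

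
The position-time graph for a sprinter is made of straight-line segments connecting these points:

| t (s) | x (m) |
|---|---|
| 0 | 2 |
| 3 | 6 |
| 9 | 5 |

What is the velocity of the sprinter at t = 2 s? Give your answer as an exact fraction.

4/3 m/s

Velocity is the slope of the x-t graph on 0–3 s: (6 − 2)/(3 − 0) = 4/3 m/s.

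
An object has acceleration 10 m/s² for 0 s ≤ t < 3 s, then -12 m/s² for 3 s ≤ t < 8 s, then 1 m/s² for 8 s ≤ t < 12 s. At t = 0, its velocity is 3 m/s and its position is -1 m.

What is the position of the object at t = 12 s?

-32 m

On each constant-a segment, Δv = aΔt and Δx = v₀Δt + ½aΔt²; chain segment to segment.
0–3 s: v starts 3 m/s; Δx = 3·3 + ½·10·3² = 54 m; v ends 33 m/s.
3–8 s: v starts 33 m/s; Δx = 33·5 + ½·-12·5² = 15 m; v ends -27 m/s.
8–12 s: v starts -27 m/s; Δx = -27·4 + ½·1·4² = -100 m; v ends -23 m/s.
x(12) = -1 + Σ Δx = -32 m.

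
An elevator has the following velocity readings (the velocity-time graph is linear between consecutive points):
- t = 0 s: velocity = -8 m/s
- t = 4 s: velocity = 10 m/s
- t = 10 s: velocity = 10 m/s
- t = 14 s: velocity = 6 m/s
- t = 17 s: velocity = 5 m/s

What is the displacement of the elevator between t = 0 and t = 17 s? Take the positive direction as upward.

Displacement is the signed area under the v-t curve.
0–4 s: ½(-8 + 10)(4) = 4 m
4–10 s: 10 × 6 = 60 m
10–14 s: ½(10 + 6)(4) = 32 m
14–17 s: ½(6 + 5)(3) = 16.5 m
Net displacement = 112.5 m

112.5 m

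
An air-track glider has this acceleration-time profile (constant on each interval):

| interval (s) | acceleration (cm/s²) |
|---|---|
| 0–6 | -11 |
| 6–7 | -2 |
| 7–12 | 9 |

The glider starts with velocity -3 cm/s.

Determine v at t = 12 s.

-26 cm/s

Δv equals the area under the a-t graph; then v = v₀ + Δv.
0–6 s: -11 × 6 = -66 cm/s
6–7 s: -2 × 1 = -2 cm/s
7–12 s: 9 × 5 = 45 cm/s
Δv = -23 cm/s, so v(12) = -3 + (-23) = -26 cm/s.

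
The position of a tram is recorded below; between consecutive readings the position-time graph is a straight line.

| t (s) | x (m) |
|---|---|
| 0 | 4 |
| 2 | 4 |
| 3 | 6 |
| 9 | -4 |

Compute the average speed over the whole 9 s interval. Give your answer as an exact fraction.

Average speed = (total path length)/(elapsed time); on a piecewise-linear x-t graph the path length is Σ|Δx|.
0–2 s: |Δx| = |4 − 4| = 0 m
2–3 s: |Δx| = |6 − 4| = 2 m
3–9 s: |Δx| = |-4 − 6| = 10 m
Total path = 12 m; average speed = 12/9 = 4/3 m/s.

4/3 m/s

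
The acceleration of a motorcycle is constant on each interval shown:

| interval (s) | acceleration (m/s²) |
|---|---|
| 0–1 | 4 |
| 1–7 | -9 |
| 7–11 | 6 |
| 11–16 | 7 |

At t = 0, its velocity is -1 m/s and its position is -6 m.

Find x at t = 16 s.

On each constant-a segment, Δv = aΔt and Δx = v₀Δt + ½aΔt²; chain segment to segment.
0–1 s: v starts -1 m/s; Δx = -1·1 + ½·4·1² = 1 m; v ends 3 m/s.
1–7 s: v starts 3 m/s; Δx = 3·6 + ½·-9·6² = -144 m; v ends -51 m/s.
7–11 s: v starts -51 m/s; Δx = -51·4 + ½·6·4² = -156 m; v ends -27 m/s.
11–16 s: v starts -27 m/s; Δx = -27·5 + ½·7·5² = -47.5 m; v ends 8 m/s.
x(16) = -6 + Σ Δx = -352.5 m.

-352.5 m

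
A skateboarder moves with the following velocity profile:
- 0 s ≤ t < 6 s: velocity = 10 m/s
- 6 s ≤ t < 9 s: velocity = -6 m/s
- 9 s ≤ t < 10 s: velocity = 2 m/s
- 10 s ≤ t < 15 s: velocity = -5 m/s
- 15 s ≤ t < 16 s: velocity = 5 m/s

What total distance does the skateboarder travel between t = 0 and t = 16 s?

110 m

Total distance travelled is ∫|v| dt — sum the magnitudes of each area piece.
0–6 s: |10| × 6 = 60 m
6–9 s: |-6| × 3 = 18 m
9–10 s: |2| × 1 = 2 m
10–15 s: |-5| × 5 = 25 m
15–16 s: |5| × 1 = 5 m
Total distance = 110 m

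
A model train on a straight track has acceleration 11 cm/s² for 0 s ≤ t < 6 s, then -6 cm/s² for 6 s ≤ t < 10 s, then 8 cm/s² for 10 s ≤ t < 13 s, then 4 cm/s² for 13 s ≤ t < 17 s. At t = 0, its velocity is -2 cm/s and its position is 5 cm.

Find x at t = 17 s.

843 cm

On each constant-a segment, Δv = aΔt and Δx = v₀Δt + ½aΔt²; chain segment to segment.
0–6 s: v starts -2 cm/s; Δx = -2·6 + ½·11·6² = 186 cm; v ends 64 cm/s.
6–10 s: v starts 64 cm/s; Δx = 64·4 + ½·-6·4² = 208 cm; v ends 40 cm/s.
10–13 s: v starts 40 cm/s; Δx = 40·3 + ½·8·3² = 156 cm; v ends 64 cm/s.
13–17 s: v starts 64 cm/s; Δx = 64·4 + ½·4·4² = 288 cm; v ends 80 cm/s.
x(17) = 5 + Σ Δx = 843 cm.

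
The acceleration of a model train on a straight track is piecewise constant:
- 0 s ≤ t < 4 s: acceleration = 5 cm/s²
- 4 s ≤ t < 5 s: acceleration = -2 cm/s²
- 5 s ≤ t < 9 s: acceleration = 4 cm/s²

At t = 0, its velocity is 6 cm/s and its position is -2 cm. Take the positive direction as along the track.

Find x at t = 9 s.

215 cm

On each constant-a segment, Δv = aΔt and Δx = v₀Δt + ½aΔt²; chain segment to segment.
0–4 s: v starts 6 cm/s; Δx = 6·4 + ½·5·4² = 64 cm; v ends 26 cm/s.
4–5 s: v starts 26 cm/s; Δx = 26·1 + ½·-2·1² = 25 cm; v ends 24 cm/s.
5–9 s: v starts 24 cm/s; Δx = 24·4 + ½·4·4² = 128 cm; v ends 40 cm/s.
x(9) = -2 + Σ Δx = 215 cm.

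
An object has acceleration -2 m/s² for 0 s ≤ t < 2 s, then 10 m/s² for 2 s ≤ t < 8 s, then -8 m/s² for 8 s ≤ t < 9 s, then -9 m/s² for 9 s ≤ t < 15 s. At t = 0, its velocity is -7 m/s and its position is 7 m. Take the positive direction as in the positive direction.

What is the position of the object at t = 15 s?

232 m

On each constant-a segment, Δv = aΔt and Δx = v₀Δt + ½aΔt²; chain segment to segment.
0–2 s: v starts -7 m/s; Δx = -7·2 + ½·-2·2² = -18 m; v ends -11 m/s.
2–8 s: v starts -11 m/s; Δx = -11·6 + ½·10·6² = 114 m; v ends 49 m/s.
8–9 s: v starts 49 m/s; Δx = 49·1 + ½·-8·1² = 45 m; v ends 41 m/s.
9–15 s: v starts 41 m/s; Δx = 41·6 + ½·-9·6² = 84 m; v ends -13 m/s.
x(15) = 7 + Σ Δx = 232 m.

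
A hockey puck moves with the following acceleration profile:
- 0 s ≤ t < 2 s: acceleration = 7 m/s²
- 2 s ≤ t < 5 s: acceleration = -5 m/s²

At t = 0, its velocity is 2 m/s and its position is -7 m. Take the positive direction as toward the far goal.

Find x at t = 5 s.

On each constant-a segment, Δv = aΔt and Δx = v₀Δt + ½aΔt²; chain segment to segment.
0–2 s: v starts 2 m/s; Δx = 2·2 + ½·7·2² = 18 m; v ends 16 m/s.
2–5 s: v starts 16 m/s; Δx = 16·3 + ½·-5·3² = 25.5 m; v ends 1 m/s.
x(5) = -7 + Σ Δx = 36.5 m.

36.5 m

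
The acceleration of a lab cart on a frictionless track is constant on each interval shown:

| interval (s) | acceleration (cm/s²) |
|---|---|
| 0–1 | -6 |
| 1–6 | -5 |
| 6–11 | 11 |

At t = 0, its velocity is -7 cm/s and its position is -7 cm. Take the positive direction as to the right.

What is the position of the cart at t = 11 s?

On each constant-a segment, Δv = aΔt and Δx = v₀Δt + ½aΔt²; chain segment to segment.
0–1 s: v starts -7 cm/s; Δx = -7·1 + ½·-6·1² = -10 cm; v ends -13 cm/s.
1–6 s: v starts -13 cm/s; Δx = -13·5 + ½·-5·5² = -127.5 cm; v ends -38 cm/s.
6–11 s: v starts -38 cm/s; Δx = -38·5 + ½·11·5² = -52.5 cm; v ends 17 cm/s.
x(11) = -7 + Σ Δx = -197 cm.

-197 cm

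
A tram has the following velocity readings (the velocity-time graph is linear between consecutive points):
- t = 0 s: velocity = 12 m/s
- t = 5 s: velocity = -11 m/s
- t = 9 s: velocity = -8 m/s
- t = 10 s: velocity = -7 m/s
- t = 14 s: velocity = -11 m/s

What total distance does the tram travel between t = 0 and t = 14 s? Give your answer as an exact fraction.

2537/23 m

Distance (not displacement) is the total path length: add the absolute areas under v-t.
0–5 s: v = 0 at t = 60/23 s; triangle areas 360/23 + 605/46 = 1325/46 m
5–9 s: |½(-11 + -8)(4)| = 38 m
9–10 s: |½(-8 + -7)(1)| = 7.5 m
10–14 s: |½(-7 + -11)(4)| = 36 m
Total distance = 2537/23 m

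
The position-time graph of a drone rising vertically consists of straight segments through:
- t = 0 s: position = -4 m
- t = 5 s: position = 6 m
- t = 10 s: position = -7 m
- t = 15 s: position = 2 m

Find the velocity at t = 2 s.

Velocity is the slope of the x-t graph on 0–5 s: (6 − -4)/(5 − 0) = 2 m/s.

2 m/s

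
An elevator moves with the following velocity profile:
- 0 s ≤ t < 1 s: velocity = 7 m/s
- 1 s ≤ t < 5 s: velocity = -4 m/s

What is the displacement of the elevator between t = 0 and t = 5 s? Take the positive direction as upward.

-9 m

Net displacement equals the area under the velocity-time graph (areas below the axis count negative).
0–1 s: 7 × 1 = 7 m
1–5 s: -4 × 4 = -16 m
Net displacement = -9 m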